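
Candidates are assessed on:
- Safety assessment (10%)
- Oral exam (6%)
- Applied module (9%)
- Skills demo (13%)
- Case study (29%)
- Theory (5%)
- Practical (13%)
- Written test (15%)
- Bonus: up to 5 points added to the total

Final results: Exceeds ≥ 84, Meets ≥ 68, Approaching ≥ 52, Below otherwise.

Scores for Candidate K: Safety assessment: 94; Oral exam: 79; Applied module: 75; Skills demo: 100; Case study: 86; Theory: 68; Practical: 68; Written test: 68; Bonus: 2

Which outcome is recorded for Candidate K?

Weighted total:
  Safety assessment 94 × 0.1 = 9.4
  Oral exam 79 × 0.06 = 4.74
  Applied module 75 × 0.09 = 6.75
  Skills demo 100 × 0.13 = 13
  Case study 86 × 0.29 = 24.94
  Theory 68 × 0.05 = 3.4
  Practical 68 × 0.13 = 8.84
  Written test 68 × 0.15 = 10.2
Sum = 81.27
Bonus: 81.27 + 2 = 83.27
83.27 is ≥ 68 and < 84 → Meets

Meets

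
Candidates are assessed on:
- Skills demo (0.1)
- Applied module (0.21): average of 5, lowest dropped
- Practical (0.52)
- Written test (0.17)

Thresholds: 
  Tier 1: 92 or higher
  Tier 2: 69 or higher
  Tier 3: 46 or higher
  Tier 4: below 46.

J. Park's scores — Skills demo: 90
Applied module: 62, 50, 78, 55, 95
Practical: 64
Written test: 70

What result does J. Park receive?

Applied module: drop 50 → average of remaining 4 = 290/4 = 72.5
Weighted total:
  Skills demo 90 × 0.1 = 9
  Applied module 72.5 × 0.21 = 15.225
  Practical 64 × 0.52 = 33.28
  Written test 70 × 0.17 = 11.9
Sum = 69.405
69.405 is ≥ 69 and < 92 → Tier 2

Tier 2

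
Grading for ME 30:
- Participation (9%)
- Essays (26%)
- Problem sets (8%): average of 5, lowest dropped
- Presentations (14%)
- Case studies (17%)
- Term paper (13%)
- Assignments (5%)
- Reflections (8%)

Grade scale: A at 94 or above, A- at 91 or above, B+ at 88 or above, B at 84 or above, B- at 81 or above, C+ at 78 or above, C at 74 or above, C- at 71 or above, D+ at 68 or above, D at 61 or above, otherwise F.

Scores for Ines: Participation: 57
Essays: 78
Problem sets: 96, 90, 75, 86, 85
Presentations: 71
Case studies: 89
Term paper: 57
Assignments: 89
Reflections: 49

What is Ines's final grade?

Problem sets: drop 75 → average of remaining 4 = 357/4 = 89.25
Weighted total:
  Participation 57 × 0.09 = 5.13
  Essays 78 × 0.26 = 20.28
  Problem sets 89.25 × 0.08 = 7.14
  Presentations 71 × 0.14 = 9.94
  Case studies 89 × 0.17 = 15.13
  Term paper 57 × 0.13 = 7.41
  Assignments 89 × 0.05 = 4.45
  Reflections 49 × 0.08 = 3.92
Sum = 73.4
73.4 is ≥ 71 and < 74 → C-

C-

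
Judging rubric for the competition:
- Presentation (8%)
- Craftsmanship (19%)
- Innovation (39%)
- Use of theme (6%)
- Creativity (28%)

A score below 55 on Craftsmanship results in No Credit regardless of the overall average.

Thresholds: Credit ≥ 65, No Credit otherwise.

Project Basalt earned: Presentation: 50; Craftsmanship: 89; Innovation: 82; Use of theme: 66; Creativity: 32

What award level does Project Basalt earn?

Craftsmanship score 89 ≥ 55: minimum met.
Weighted total:
  Presentation 50 × 0.08 = 4
  Craftsmanship 89 × 0.19 = 16.91
  Innovation 82 × 0.39 = 31.98
  Use of theme 66 × 0.06 = 3.96
  Creativity 32 × 0.28 = 8.96
Sum = 65.81
65.81 ≥ 65 → Credit

Credit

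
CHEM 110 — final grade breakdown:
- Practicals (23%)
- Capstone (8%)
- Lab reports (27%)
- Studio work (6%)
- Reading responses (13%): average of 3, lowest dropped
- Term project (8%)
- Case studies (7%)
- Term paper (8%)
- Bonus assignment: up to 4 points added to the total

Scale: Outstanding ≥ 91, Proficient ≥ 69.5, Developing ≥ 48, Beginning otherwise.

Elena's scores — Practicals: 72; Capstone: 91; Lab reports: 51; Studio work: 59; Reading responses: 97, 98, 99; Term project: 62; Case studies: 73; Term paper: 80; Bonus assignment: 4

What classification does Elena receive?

Reading responses: drop 97 → average of remaining 2 = 197/2 = 98.5
Weighted total:
  Practicals 72 × 0.23 = 16.56
  Capstone 91 × 0.08 = 7.28
  Lab reports 51 × 0.27 = 13.77
  Studio work 59 × 0.06 = 3.54
  Reading responses 98.5 × 0.13 = 12.805
  Term project 62 × 0.08 = 4.96
  Case studies 73 × 0.07 = 5.11
  Term paper 80 × 0.08 = 6.4
Sum = 70.425
Bonus assignment: 70.425 + 4 = 74.425
74.425 is ≥ 69.5 and < 91 → Proficient

Proficient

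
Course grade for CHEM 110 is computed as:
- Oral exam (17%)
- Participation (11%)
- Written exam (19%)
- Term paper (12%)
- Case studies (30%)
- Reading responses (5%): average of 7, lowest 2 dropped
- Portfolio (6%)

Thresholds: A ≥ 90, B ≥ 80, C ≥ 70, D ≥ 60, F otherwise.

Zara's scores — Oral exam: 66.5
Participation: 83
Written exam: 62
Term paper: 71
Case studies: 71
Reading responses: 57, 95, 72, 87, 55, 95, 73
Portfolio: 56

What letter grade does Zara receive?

D

Reading responses: drop 55, 57 → average of remaining 5 = 422/5 = 84.4
Weighted total:
  Oral exam 66.5 × 0.17 = 11.305
  Participation 83 × 0.11 = 9.13
  Written exam 62 × 0.19 = 11.78
  Term paper 71 × 0.12 = 8.52
  Case studies 71 × 0.3 = 21.3
  Reading responses 84.4 × 0.05 = 4.22
  Portfolio 56 × 0.06 = 3.36
Sum = 69.615
69.615 is ≥ 60 and < 70 → D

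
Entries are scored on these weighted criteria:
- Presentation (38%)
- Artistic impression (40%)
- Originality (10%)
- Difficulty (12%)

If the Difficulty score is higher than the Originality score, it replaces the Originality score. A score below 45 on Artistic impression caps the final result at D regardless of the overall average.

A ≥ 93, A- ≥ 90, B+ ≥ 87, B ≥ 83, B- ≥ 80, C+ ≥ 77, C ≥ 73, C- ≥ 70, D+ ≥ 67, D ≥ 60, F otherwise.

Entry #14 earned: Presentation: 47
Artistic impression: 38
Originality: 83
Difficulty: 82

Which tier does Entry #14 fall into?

F

Difficulty (82) ≤ Originality (83), so Originality stays at 83.
Artistic impression score 38 < 45: minimum not met.
Weighted total:
  Presentation 47 × 0.38 = 17.86
  Artistic impression 38 × 0.4 = 15.2
  Originality 83 × 0.1 = 8.3
  Difficulty 82 × 0.12 = 9.84
Sum = 51.2
51.2 would be F; cap at D applies → F.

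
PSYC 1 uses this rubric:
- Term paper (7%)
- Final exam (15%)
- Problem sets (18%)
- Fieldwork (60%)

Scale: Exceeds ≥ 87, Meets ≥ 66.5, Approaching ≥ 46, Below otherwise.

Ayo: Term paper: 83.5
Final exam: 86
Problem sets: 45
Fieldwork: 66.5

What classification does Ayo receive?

Meets

Weighted total:
  Term paper 83.5 × 0.07 = 5.845
  Final exam 86 × 0.15 = 12.9
  Problem sets 45 × 0.18 = 8.1
  Fieldwork 66.5 × 0.6 = 39.9
Sum = 66.745
66.745 is ≥ 66.5 and < 87 → Meets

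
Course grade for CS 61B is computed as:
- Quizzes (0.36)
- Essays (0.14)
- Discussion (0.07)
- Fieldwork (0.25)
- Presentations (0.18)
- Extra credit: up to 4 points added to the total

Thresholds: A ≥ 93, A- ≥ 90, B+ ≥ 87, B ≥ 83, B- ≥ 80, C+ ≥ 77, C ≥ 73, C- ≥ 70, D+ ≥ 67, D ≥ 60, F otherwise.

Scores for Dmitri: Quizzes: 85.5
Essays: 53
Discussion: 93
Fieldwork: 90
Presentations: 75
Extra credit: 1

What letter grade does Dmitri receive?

Weighted total:
  Quizzes 85.5 × 0.36 = 30.78
  Essays 53 × 0.14 = 7.42
  Discussion 93 × 0.07 = 6.51
  Fieldwork 90 × 0.25 = 22.5
  Presentations 75 × 0.18 = 13.5
Sum = 80.71
Extra credit: 80.71 + 1 = 81.71
81.71 is ≥ 80 and < 83 → B-

B-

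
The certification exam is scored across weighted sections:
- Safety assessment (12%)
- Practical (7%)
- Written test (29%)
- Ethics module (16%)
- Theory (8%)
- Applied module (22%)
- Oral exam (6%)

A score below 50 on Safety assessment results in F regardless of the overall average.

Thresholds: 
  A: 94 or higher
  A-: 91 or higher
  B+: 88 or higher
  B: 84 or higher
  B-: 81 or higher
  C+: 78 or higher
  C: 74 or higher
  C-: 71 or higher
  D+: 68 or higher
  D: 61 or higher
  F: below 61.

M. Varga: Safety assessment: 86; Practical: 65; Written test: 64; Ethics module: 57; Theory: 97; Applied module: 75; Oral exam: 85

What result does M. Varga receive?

C-

Safety assessment score 86 ≥ 50: minimum met.
Weighted total:
  Safety assessment 86 × 0.12 = 10.32
  Practical 65 × 0.07 = 4.55
  Written test 64 × 0.29 = 18.56
  Ethics module 57 × 0.16 = 9.12
  Theory 97 × 0.08 = 7.76
  Applied module 75 × 0.22 = 16.5
  Oral exam 85 × 0.06 = 5.1
Sum = 71.91
71.91 is ≥ 71 and < 74 → C-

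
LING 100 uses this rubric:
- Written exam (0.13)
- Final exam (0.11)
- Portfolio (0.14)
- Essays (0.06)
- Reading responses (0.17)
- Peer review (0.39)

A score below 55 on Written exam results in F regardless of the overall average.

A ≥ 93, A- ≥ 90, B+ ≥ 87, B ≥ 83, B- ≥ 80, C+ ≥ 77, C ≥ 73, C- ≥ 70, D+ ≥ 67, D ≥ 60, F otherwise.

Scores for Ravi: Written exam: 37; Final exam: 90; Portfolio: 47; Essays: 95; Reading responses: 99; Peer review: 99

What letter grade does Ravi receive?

F

Written exam score 37 < 55: minimum not met.
Weighted total:
  Written exam 37 × 0.13 = 4.81
  Final exam 90 × 0.11 = 9.9
  Portfolio 47 × 0.14 = 6.58
  Essays 95 × 0.06 = 5.7
  Reading responses 99 × 0.17 = 16.83
  Peer review 99 × 0.39 = 38.61
Sum = 82.43
Because the Written exam minimum was not met, the result is F.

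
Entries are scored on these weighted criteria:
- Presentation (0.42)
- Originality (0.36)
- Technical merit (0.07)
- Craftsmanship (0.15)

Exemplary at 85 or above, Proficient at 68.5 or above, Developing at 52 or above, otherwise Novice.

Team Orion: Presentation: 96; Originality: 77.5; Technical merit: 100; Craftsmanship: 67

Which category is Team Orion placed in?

Weighted total:
  Presentation 96 × 0.42 = 40.32
  Originality 77.5 × 0.36 = 27.9
  Technical merit 100 × 0.07 = 7
  Craftsmanship 67 × 0.15 = 10.05
Sum = 85.27
85.27 ≥ 85 → Exemplary

Exemplary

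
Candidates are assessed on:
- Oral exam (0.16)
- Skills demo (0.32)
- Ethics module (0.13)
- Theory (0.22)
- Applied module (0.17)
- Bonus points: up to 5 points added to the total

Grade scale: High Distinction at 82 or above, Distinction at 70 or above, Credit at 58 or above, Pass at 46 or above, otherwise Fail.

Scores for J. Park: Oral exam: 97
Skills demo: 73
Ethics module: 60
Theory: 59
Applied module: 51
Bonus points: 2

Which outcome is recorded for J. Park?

Weighted total:
  Oral exam 97 × 0.16 = 15.52
  Skills demo 73 × 0.32 = 23.36
  Ethics module 60 × 0.13 = 7.8
  Theory 59 × 0.22 = 12.98
  Applied module 51 × 0.17 = 8.67
Sum = 68.33
Bonus points: 68.33 + 2 = 70.33
70.33 is ≥ 70 and < 82 → Distinction

Distinction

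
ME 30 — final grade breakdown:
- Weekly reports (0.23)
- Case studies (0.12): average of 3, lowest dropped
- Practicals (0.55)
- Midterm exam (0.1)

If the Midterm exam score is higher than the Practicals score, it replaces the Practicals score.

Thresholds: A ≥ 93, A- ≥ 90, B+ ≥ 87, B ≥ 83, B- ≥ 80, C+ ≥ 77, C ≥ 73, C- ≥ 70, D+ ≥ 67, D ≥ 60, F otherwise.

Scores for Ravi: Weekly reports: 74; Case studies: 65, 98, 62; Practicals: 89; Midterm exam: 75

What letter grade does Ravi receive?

Case studies: drop 62 → average of remaining 2 = 163/2 = 81.5
Midterm exam (75) ≤ Practicals (89), so Practicals stays at 89.
Weighted total:
  Weekly reports 74 × 0.23 = 17.02
  Case studies 81.5 × 0.12 = 9.78
  Practicals 89 × 0.55 = 48.95
  Midterm exam 75 × 0.1 = 7.5
Sum = 83.25
83.25 is ≥ 83 and < 87 → B

B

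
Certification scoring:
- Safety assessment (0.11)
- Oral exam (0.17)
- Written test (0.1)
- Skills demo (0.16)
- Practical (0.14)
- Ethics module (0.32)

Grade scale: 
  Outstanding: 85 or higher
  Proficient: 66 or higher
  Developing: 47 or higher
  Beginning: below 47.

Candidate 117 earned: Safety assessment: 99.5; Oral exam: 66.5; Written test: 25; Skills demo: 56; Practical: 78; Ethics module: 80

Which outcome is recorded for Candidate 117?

Weighted total:
  Safety assessment 99.5 × 0.11 = 10.945
  Oral exam 66.5 × 0.17 = 11.305
  Written test 25 × 0.1 = 2.5
  Skills demo 56 × 0.16 = 8.96
  Practical 78 × 0.14 = 10.92
  Ethics module 80 × 0.32 = 25.6
Sum = 70.23
70.23 is ≥ 66 and < 85 → Proficient

Proficient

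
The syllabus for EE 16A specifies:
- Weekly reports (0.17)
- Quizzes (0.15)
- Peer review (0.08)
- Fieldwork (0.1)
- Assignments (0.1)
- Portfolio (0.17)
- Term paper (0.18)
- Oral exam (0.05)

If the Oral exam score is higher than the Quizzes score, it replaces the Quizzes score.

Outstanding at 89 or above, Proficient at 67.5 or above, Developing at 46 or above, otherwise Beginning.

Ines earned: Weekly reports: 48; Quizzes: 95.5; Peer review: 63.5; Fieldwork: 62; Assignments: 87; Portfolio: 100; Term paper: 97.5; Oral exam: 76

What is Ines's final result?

Oral exam (76) ≤ Quizzes (95.5), so Quizzes stays at 95.5.
Weighted total:
  Weekly reports 48 × 0.17 = 8.16
  Quizzes 95.5 × 0.15 = 14.325
  Peer review 63.5 × 0.08 = 5.08
  Fieldwork 62 × 0.1 = 6.2
  Assignments 87 × 0.1 = 8.7
  Portfolio 100 × 0.17 = 17
  Term paper 97.5 × 0.18 = 17.55
  Oral exam 76 × 0.05 = 3.8
Sum = 80.815
80.815 is ≥ 67.5 and < 89 → Proficient

Proficient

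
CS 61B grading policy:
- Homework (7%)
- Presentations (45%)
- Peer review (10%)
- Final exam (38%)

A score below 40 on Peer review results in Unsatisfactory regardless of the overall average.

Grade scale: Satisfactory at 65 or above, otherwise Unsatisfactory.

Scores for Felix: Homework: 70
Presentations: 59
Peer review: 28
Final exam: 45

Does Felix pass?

Peer review score 28 < 40: minimum not met.
Weighted total:
  Homework 70 × 0.07 = 4.9
  Presentations 59 × 0.45 = 26.55
  Peer review 28 × 0.1 = 2.8
  Final exam 45 × 0.38 = 17.1
Sum = 51.35
Because the Peer review minimum was not met, the result is Unsatisfactory.

Unsatisfactory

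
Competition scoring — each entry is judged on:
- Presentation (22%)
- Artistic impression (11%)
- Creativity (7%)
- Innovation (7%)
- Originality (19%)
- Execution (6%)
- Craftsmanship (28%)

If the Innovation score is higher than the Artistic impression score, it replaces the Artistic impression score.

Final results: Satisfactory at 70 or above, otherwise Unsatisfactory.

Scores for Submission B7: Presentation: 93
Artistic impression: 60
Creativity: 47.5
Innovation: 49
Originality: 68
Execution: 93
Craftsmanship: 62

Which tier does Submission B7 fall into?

Innovation (49) ≤ Artistic impression (60), so Artistic impression stays at 60.
Weighted total:
  Presentation 93 × 0.22 = 20.46
  Artistic impression 60 × 0.11 = 6.6
  Creativity 47.5 × 0.07 = 3.325
  Innovation 49 × 0.07 = 3.43
  Originality 68 × 0.19 = 12.92
  Execution 93 × 0.06 = 5.58
  Craftsmanship 62 × 0.28 = 17.36
Sum = 69.675
69.675 < 70 → Unsatisfactory

Unsatisfactory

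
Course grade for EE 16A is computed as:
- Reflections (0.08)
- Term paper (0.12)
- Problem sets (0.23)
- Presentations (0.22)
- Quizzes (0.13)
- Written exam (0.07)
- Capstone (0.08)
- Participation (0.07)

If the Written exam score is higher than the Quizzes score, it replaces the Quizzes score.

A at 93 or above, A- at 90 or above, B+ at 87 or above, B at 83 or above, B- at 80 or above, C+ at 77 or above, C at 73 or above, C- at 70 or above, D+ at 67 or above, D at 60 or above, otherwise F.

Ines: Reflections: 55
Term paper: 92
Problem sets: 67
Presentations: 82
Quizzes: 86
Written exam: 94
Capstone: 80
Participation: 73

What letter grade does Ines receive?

C+

Written exam (94) > Quizzes (86), so Quizzes counts as 94.
Weighted total:
  Reflections 55 × 0.08 = 4.4
  Term paper 92 × 0.12 = 11.04
  Problem sets 67 × 0.23 = 15.41
  Presentations 82 × 0.22 = 18.04
  Quizzes 94 × 0.13 = 12.22
  Written exam 94 × 0.07 = 6.58
  Capstone 80 × 0.08 = 6.4
  Participation 73 × 0.07 = 5.11
Sum = 79.2
79.2 is ≥ 77 and < 80 → C+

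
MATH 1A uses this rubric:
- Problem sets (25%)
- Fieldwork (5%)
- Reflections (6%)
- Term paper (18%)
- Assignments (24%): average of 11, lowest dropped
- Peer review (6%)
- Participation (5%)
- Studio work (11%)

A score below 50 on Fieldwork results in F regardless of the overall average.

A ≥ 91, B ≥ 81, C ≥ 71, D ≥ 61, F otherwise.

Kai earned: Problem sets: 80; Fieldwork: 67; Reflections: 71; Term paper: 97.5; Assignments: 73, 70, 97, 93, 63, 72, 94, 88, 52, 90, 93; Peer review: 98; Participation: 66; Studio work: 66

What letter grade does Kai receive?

Assignments: drop 52 → average of remaining 10 = 833/10 = 83.3
Fieldwork score 67 ≥ 50: minimum met.
Weighted total:
  Problem sets 80 × 0.25 = 20
  Fieldwork 67 × 0.05 = 3.35
  Reflections 71 × 0.06 = 4.26
  Term paper 97.5 × 0.18 = 17.55
  Assignments 83.3 × 0.24 = 19.992
  Peer review 98 × 0.06 = 5.88
  Participation 66 × 0.05 = 3.3
  Studio work 66 × 0.11 = 7.26
Sum = 81.592
81.592 is ≥ 81 and < 91 → B

B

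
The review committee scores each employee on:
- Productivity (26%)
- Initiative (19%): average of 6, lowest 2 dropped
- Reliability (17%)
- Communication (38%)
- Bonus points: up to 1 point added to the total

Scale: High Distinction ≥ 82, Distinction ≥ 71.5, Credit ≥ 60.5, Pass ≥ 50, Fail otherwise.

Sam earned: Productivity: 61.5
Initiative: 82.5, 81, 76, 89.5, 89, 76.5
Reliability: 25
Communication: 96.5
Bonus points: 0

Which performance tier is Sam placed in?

Initiative: drop 76, 76.5 → average of remaining 4 = 342/4 = 85.5
Weighted total:
  Productivity 61.5 × 0.26 = 15.99
  Initiative 85.5 × 0.19 = 16.245
  Reliability 25 × 0.17 = 4.25
  Communication 96.5 × 0.38 = 36.67
Sum = 73.155
Bonus points: 73.155 + 0 = 73.155
73.155 is ≥ 71.5 and < 82 → Distinction

Distinction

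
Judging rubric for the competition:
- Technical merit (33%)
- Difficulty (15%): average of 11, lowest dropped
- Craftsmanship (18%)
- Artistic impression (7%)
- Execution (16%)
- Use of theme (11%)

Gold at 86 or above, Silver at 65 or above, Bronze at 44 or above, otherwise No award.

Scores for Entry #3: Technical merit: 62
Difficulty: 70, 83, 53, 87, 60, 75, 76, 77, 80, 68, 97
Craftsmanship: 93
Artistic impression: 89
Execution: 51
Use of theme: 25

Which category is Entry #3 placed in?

Silver

Difficulty: drop 53 → average of remaining 10 = 773/10 = 77.3
Weighted total:
  Technical merit 62 × 0.33 = 20.46
  Difficulty 77.3 × 0.15 = 11.595
  Craftsmanship 93 × 0.18 = 16.74
  Artistic impression 89 × 0.07 = 6.23
  Execution 51 × 0.16 = 8.16
  Use of theme 25 × 0.11 = 2.75
Sum = 65.935
65.935 is ≥ 65 and < 86 → Silver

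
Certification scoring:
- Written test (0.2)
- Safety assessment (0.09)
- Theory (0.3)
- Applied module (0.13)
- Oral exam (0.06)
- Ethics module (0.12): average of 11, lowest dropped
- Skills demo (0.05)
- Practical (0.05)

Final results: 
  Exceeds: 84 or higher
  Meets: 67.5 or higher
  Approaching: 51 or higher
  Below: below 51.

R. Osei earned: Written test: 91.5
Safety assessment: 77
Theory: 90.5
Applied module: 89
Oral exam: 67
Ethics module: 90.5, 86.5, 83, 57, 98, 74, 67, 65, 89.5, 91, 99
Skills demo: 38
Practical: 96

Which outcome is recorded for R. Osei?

Ethics module: drop 57 → average of remaining 10 = 843.5/10 = 84.35
Weighted total:
  Written test 91.5 × 0.2 = 18.3
  Safety assessment 77 × 0.09 = 6.93
  Theory 90.5 × 0.3 = 27.15
  Applied module 89 × 0.13 = 11.57
  Oral exam 67 × 0.06 = 4.02
  Ethics module 84.35 × 0.12 = 10.122
  Skills demo 38 × 0.05 = 1.9
  Practical 96 × 0.05 = 4.8
Sum = 84.792
84.792 ≥ 84 → Exceeds

Exceeds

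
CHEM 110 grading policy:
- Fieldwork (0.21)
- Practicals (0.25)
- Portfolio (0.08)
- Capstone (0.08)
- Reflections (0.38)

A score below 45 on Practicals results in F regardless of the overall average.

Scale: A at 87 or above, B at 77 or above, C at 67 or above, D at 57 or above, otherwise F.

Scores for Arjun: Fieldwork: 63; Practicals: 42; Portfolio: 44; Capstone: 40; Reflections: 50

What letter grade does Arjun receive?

F

Practicals score 42 < 45: minimum not met.
Weighted total:
  Fieldwork 63 × 0.21 = 13.23
  Practicals 42 × 0.25 = 10.5
  Portfolio 44 × 0.08 = 3.52
  Capstone 40 × 0.08 = 3.2
  Reflections 50 × 0.38 = 19
Sum = 49.45
Because the Practicals minimum was not met, the result is F.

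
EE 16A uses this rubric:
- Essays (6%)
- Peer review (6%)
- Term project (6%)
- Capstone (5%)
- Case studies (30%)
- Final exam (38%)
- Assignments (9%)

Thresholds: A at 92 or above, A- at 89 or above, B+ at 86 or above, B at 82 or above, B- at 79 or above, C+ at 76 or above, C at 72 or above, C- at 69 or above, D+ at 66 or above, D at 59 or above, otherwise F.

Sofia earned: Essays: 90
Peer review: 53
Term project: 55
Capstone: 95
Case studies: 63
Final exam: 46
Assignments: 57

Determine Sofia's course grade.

F

Weighted total:
  Essays 90 × 0.06 = 5.4
  Peer review 53 × 0.06 = 3.18
  Term project 55 × 0.06 = 3.3
  Capstone 95 × 0.05 = 4.75
  Case studies 63 × 0.3 = 18.9
  Final exam 46 × 0.38 = 17.48
  Assignments 57 × 0.09 = 5.13
Sum = 58.14
58.14 < 59 → F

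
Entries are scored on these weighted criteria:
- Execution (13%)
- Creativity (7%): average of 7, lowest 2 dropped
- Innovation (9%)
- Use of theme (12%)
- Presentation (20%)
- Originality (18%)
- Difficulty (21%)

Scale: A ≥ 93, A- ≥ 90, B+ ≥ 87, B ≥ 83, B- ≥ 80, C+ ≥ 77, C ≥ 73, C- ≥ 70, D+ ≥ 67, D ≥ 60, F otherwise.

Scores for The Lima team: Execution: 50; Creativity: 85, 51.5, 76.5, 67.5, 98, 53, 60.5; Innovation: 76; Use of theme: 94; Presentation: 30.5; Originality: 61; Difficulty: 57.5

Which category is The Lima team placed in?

Creativity: drop 51.5, 53 → average of remaining 5 = 387.5/5 = 77.5
Weighted total:
  Execution 50 × 0.13 = 6.5
  Creativity 77.5 × 0.07 = 5.425
  Innovation 76 × 0.09 = 6.84
  Use of theme 94 × 0.12 = 11.28
  Presentation 30.5 × 0.2 = 6.1
  Originality 61 × 0.18 = 10.98
  Difficulty 57.5 × 0.21 = 12.075
Sum = 59.2
59.2 < 60 → F

F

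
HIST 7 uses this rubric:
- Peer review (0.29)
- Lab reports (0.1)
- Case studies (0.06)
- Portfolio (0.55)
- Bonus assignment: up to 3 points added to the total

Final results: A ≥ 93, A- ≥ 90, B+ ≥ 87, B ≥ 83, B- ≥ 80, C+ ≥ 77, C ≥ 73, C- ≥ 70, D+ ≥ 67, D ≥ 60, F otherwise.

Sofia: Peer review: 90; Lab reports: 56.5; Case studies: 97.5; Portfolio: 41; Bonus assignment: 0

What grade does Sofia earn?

D

Weighted total:
  Peer review 90 × 0.29 = 26.1
  Lab reports 56.5 × 0.1 = 5.65
  Case studies 97.5 × 0.06 = 5.85
  Portfolio 41 × 0.55 = 22.55
Sum = 60.15
Bonus assignment: 60.15 + 0 = 60.15
60.15 is ≥ 60 and < 67 → D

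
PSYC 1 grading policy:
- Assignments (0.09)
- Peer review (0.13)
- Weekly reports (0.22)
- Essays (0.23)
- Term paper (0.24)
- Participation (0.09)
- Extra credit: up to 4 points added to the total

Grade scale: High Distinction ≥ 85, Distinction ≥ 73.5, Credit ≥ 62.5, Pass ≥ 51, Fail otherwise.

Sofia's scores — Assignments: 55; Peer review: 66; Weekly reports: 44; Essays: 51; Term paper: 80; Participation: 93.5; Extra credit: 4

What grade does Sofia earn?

Weighted total:
  Assignments 55 × 0.09 = 4.95
  Peer review 66 × 0.13 = 8.58
  Weekly reports 44 × 0.22 = 9.68
  Essays 51 × 0.23 = 11.73
  Term paper 80 × 0.24 = 19.2
  Participation 93.5 × 0.09 = 8.415
Sum = 62.555
Extra credit: 62.555 + 4 = 66.555
66.555 is ≥ 62.5 and < 73.5 → Credit

Credit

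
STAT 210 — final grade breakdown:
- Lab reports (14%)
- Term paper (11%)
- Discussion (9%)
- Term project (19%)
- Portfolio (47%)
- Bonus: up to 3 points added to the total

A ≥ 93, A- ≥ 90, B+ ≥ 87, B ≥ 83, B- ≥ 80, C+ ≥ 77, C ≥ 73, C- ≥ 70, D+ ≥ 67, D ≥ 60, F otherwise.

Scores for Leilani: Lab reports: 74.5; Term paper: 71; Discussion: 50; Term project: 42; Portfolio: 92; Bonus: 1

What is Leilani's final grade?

C

Weighted total:
  Lab reports 74.5 × 0.14 = 10.43
  Term paper 71 × 0.11 = 7.81
  Discussion 50 × 0.09 = 4.5
  Term project 42 × 0.19 = 7.98
  Portfolio 92 × 0.47 = 43.24
Sum = 73.96
Bonus: 73.96 + 1 = 74.96
74.96 is ≥ 73 and < 77 → C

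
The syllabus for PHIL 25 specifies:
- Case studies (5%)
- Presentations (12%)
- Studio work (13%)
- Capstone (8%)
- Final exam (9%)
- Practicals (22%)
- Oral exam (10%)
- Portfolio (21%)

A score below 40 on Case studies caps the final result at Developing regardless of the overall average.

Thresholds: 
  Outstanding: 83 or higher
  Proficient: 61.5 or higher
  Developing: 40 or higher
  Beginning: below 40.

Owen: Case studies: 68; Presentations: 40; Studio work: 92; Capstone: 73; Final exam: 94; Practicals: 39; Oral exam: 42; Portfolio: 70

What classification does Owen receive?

Proficient

Case studies score 68 ≥ 40: minimum met.
Weighted total:
  Case studies 68 × 0.05 = 3.4
  Presentations 40 × 0.12 = 4.8
  Studio work 92 × 0.13 = 11.96
  Capstone 73 × 0.08 = 5.84
  Final exam 94 × 0.09 = 8.46
  Practicals 39 × 0.22 = 8.58
  Oral exam 42 × 0.1 = 4.2
  Portfolio 70 × 0.21 = 14.7
Sum = 61.94
61.94 is ≥ 61.5 and < 83 → Proficient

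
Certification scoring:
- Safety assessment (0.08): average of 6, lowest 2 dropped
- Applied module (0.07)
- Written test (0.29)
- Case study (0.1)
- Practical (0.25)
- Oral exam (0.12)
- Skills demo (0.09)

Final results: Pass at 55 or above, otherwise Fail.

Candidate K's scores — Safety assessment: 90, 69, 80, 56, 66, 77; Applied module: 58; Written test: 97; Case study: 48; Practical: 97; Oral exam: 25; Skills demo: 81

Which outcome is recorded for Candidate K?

Pass

Safety assessment: drop 56, 66 → average of remaining 4 = 316/4 = 79
Weighted total:
  Safety assessment 79 × 0.08 = 6.32
  Applied module 58 × 0.07 = 4.06
  Written test 97 × 0.29 = 28.13
  Case study 48 × 0.1 = 4.8
  Practical 97 × 0.25 = 24.25
  Oral exam 25 × 0.12 = 3
  Skills demo 81 × 0.09 = 7.29
Sum = 77.85
77.85 ≥ 55 → Pass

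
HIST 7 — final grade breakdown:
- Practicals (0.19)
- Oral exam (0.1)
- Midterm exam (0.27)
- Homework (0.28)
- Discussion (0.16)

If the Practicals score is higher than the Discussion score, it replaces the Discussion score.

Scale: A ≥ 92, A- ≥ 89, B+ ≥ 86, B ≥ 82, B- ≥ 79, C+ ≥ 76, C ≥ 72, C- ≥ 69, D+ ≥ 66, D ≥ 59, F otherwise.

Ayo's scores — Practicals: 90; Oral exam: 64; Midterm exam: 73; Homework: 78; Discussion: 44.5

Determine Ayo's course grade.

Practicals (90) > Discussion (44.5), so Discussion counts as 90.
Weighted total:
  Practicals 90 × 0.19 = 17.1
  Oral exam 64 × 0.1 = 6.4
  Midterm exam 73 × 0.27 = 19.71
  Homework 78 × 0.28 = 21.84
  Discussion 90 × 0.16 = 14.4
Sum = 79.45
79.45 is ≥ 79 and < 82 → B-

B-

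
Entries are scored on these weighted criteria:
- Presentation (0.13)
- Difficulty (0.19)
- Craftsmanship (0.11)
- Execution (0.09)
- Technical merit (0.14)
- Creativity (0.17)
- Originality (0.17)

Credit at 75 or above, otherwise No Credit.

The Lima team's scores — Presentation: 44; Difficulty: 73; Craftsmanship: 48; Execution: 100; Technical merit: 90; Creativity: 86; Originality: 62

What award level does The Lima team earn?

No Credit

Weighted total:
  Presentation 44 × 0.13 = 5.72
  Difficulty 73 × 0.19 = 13.87
  Craftsmanship 48 × 0.11 = 5.28
  Execution 100 × 0.09 = 9
  Technical merit 90 × 0.14 = 12.6
  Creativity 86 × 0.17 = 14.62
  Originality 62 × 0.17 = 10.54
Sum = 71.63
71.63 < 75 → No Credit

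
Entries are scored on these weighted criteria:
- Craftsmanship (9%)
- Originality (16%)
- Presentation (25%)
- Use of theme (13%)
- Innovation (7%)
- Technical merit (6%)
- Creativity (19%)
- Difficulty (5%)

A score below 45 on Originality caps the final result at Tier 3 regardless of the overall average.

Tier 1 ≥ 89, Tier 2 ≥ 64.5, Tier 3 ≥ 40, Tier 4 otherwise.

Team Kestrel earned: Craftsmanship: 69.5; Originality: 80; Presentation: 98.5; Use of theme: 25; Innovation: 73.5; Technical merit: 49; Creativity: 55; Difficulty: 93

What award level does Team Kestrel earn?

Originality score 80 ≥ 45: minimum met.
Weighted total:
  Craftsmanship 69.5 × 0.09 = 6.255
  Originality 80 × 0.16 = 12.8
  Presentation 98.5 × 0.25 = 24.625
  Use of theme 25 × 0.13 = 3.25
  Innovation 73.5 × 0.07 = 5.145
  Technical merit 49 × 0.06 = 2.94
  Creativity 55 × 0.19 = 10.45
  Difficulty 93 × 0.05 = 4.65
Sum = 70.115
70.115 is ≥ 64.5 and < 89 → Tier 2

Tier 2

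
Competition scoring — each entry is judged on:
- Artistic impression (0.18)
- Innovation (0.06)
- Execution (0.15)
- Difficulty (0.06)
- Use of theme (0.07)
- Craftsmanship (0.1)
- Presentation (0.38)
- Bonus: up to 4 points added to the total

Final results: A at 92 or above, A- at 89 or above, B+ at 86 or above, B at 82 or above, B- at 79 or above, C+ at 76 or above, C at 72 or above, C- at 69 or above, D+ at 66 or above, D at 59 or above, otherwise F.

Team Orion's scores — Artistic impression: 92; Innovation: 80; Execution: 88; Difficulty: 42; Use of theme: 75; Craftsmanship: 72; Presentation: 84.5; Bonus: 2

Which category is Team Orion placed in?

Weighted total:
  Artistic impression 92 × 0.18 = 16.56
  Innovation 80 × 0.06 = 4.8
  Execution 88 × 0.15 = 13.2
  Difficulty 42 × 0.06 = 2.52
  Use of theme 75 × 0.07 = 5.25
  Craftsmanship 72 × 0.1 = 7.2
  Presentation 84.5 × 0.38 = 32.11
Sum = 81.64
Bonus: 81.64 + 2 = 83.64
83.64 is ≥ 82 and < 86 → B

B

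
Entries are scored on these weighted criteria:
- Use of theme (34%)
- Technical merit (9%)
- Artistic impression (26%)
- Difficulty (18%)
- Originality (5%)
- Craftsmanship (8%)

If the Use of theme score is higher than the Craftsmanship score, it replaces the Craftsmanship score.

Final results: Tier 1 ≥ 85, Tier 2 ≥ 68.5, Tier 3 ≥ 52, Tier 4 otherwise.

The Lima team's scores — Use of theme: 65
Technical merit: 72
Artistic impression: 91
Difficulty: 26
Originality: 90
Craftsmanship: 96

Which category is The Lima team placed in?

Use of theme (65) ≤ Craftsmanship (96), so Craftsmanship stays at 96.
Weighted total:
  Use of theme 65 × 0.34 = 22.1
  Technical merit 72 × 0.09 = 6.48
  Artistic impression 91 × 0.26 = 23.66
  Difficulty 26 × 0.18 = 4.68
  Originality 90 × 0.05 = 4.5
  Craftsmanship 96 × 0.08 = 7.68
Sum = 69.1
69.1 is ≥ 68.5 and < 85 → Tier 2

Tier 2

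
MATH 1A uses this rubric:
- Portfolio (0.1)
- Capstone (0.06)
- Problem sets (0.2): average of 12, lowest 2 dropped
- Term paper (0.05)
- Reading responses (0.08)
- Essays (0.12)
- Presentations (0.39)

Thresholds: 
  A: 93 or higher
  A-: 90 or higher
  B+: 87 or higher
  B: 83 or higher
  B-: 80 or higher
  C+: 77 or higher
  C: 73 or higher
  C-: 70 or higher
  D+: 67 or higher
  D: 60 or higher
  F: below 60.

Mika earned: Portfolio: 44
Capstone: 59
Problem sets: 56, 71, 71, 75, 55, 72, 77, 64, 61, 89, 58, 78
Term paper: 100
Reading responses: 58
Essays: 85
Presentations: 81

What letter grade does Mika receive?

C

Problem sets: drop 55, 56 → average of remaining 10 = 716/10 = 71.6
Weighted total:
  Portfolio 44 × 0.1 = 4.4
  Capstone 59 × 0.06 = 3.54
  Problem sets 71.6 × 0.2 = 14.32
  Term paper 100 × 0.05 = 5
  Reading responses 58 × 0.08 = 4.64
  Essays 85 × 0.12 = 10.2
  Presentations 81 × 0.39 = 31.59
Sum = 73.69
73.69 is ≥ 73 and < 77 → C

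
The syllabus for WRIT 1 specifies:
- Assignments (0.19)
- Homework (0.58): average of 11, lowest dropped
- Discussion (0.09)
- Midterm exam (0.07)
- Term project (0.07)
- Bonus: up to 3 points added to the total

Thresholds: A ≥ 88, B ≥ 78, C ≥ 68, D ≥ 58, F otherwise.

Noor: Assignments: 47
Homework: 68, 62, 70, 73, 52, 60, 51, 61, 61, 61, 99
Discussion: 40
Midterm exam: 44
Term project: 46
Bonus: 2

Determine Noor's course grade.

Homework: drop 51 → average of remaining 10 = 667/10 = 66.7
Weighted total:
  Assignments 47 × 0.19 = 8.93
  Homework 66.7 × 0.58 = 38.686
  Discussion 40 × 0.09 = 3.6
  Midterm exam 44 × 0.07 = 3.08
  Term project 46 × 0.07 = 3.22
Sum = 57.516
Bonus: 57.516 + 2 = 59.516
59.516 is ≥ 58 and < 68 → D

D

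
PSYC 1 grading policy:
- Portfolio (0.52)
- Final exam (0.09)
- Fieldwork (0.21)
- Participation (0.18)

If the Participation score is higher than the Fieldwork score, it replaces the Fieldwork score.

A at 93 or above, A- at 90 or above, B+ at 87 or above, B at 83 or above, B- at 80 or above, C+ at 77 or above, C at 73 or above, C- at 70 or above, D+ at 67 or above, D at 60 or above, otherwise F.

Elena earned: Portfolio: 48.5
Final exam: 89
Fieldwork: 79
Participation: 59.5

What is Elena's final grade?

D

Participation (59.5) ≤ Fieldwork (79), so Fieldwork stays at 79.
Weighted total:
  Portfolio 48.5 × 0.52 = 25.22
  Final exam 89 × 0.09 = 8.01
  Fieldwork 79 × 0.21 = 16.59
  Participation 59.5 × 0.18 = 10.71
Sum = 60.53
60.53 is ≥ 60 and < 67 → D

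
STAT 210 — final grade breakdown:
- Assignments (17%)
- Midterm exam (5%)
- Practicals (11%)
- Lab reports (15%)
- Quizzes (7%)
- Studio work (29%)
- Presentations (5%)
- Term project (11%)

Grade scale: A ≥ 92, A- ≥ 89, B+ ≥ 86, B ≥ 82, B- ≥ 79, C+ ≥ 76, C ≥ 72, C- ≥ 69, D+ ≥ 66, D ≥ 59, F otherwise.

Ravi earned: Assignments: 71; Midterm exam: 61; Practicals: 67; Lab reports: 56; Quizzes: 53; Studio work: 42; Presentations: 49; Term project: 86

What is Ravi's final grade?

Weighted total:
  Assignments 71 × 0.17 = 12.07
  Midterm exam 61 × 0.05 = 3.05
  Practicals 67 × 0.11 = 7.37
  Lab reports 56 × 0.15 = 8.4
  Quizzes 53 × 0.07 = 3.71
  Studio work 42 × 0.29 = 12.18
  Presentations 49 × 0.05 = 2.45
  Term project 86 × 0.11 = 9.46
Sum = 58.69
58.69 < 59 → F

F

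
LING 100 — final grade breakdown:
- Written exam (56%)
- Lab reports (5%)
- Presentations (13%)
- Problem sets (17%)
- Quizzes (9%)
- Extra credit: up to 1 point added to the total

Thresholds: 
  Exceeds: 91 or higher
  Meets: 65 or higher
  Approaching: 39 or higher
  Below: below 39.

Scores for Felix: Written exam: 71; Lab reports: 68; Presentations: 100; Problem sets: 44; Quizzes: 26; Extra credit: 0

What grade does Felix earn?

Weighted total:
  Written exam 71 × 0.56 = 39.76
  Lab reports 68 × 0.05 = 3.4
  Presentations 100 × 0.13 = 13
  Problem sets 44 × 0.17 = 7.48
  Quizzes 26 × 0.09 = 2.34
Sum = 65.98
Extra credit: 65.98 + 0 = 65.98
65.98 is ≥ 65 and < 91 → Meets

Meets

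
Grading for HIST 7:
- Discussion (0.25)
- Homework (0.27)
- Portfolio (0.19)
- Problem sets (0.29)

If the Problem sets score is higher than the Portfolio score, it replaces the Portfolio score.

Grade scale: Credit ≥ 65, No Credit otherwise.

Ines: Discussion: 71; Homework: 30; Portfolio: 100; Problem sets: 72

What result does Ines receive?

Problem sets (72) ≤ Portfolio (100), so Portfolio stays at 100.
Weighted total:
  Discussion 71 × 0.25 = 17.75
  Homework 30 × 0.27 = 8.1
  Portfolio 100 × 0.19 = 19
  Problem sets 72 × 0.29 = 20.88
Sum = 65.73
65.73 ≥ 65 → Credit

Credit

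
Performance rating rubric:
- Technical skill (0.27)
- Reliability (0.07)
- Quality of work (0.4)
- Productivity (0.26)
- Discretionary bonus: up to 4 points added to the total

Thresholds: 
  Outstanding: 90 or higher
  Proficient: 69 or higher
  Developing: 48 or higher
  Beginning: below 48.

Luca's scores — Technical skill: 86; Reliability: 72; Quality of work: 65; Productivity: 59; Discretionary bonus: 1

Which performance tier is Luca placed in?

Weighted total:
  Technical skill 86 × 0.27 = 23.22
  Reliability 72 × 0.07 = 5.04
  Quality of work 65 × 0.4 = 26
  Productivity 59 × 0.26 = 15.34
Sum = 69.6
Discretionary bonus: 69.6 + 1 = 70.6
70.6 is ≥ 69 and < 90 → Proficient

Proficient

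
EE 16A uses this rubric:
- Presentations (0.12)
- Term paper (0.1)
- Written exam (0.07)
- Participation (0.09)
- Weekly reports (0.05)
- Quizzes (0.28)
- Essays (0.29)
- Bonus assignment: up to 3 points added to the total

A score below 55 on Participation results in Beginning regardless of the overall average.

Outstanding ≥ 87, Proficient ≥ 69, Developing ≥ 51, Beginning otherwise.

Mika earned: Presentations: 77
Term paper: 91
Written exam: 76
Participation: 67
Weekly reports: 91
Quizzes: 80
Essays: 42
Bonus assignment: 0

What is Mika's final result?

Developing

Participation score 67 ≥ 55: minimum met.
Weighted total:
  Presentations 77 × 0.12 = 9.24
  Term paper 91 × 0.1 = 9.1
  Written exam 76 × 0.07 = 5.32
  Participation 67 × 0.09 = 6.03
  Weekly reports 91 × 0.05 = 4.55
  Quizzes 80 × 0.28 = 22.4
  Essays 42 × 0.29 = 12.18
Sum = 68.82
Bonus assignment: 68.82 + 0 = 68.82
68.82 is ≥ 51 and < 69 → Developing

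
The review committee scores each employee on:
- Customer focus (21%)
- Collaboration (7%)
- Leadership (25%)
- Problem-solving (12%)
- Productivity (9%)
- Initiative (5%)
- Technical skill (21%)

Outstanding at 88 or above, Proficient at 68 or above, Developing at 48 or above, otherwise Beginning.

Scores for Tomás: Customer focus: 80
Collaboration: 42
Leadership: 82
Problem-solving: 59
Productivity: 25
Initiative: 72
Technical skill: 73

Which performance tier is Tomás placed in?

Proficient

Weighted total:
  Customer focus 80 × 0.21 = 16.8
  Collaboration 42 × 0.07 = 2.94
  Leadership 82 × 0.25 = 20.5
  Problem-solving 59 × 0.12 = 7.08
  Productivity 25 × 0.09 = 2.25
  Initiative 72 × 0.05 = 3.6
  Technical skill 73 × 0.21 = 15.33
Sum = 68.5
68.5 is ≥ 68 and < 88 → Proficient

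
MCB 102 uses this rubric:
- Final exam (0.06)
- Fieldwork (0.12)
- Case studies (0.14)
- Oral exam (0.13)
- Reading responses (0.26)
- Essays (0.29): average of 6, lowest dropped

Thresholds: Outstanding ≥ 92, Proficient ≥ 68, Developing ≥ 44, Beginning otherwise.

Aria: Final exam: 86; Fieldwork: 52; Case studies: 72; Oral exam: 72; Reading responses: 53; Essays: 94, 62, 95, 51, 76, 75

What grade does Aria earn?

Essays: drop 51 → average of remaining 5 = 402/5 = 80.4
Weighted total:
  Final exam 86 × 0.06 = 5.16
  Fieldwork 52 × 0.12 = 6.24
  Case studies 72 × 0.14 = 10.08
  Oral exam 72 × 0.13 = 9.36
  Reading responses 53 × 0.26 = 13.78
  Essays 80.4 × 0.29 = 23.316
Sum = 67.936
67.936 is ≥ 44 and < 68 → Developing

Developing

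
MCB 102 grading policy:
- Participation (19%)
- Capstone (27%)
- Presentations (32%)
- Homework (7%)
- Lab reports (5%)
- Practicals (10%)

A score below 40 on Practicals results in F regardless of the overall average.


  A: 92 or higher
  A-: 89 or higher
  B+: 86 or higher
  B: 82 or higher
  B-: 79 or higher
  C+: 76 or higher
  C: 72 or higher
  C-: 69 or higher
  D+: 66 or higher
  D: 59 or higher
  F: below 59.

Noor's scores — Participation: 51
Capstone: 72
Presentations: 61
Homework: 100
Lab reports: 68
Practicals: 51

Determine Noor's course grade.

D

Practicals score 51 ≥ 40: minimum met.
Weighted total:
  Participation 51 × 0.19 = 9.69
  Capstone 72 × 0.27 = 19.44
  Presentations 61 × 0.32 = 19.52
  Homework 100 × 0.07 = 7
  Lab reports 68 × 0.05 = 3.4
  Practicals 51 × 0.1 = 5.1
Sum = 64.15
64.15 is ≥ 59 and < 66 → D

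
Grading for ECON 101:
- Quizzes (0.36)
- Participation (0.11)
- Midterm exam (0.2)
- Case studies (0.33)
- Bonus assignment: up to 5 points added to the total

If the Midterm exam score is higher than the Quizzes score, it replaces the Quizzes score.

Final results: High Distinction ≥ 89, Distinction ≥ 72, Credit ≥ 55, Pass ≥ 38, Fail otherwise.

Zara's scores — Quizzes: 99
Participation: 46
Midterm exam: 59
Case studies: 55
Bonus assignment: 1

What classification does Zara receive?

Credit

Midterm exam (59) ≤ Quizzes (99), so Quizzes stays at 99.
Weighted total:
  Quizzes 99 × 0.36 = 35.64
  Participation 46 × 0.11 = 5.06
  Midterm exam 59 × 0.2 = 11.8
  Case studies 55 × 0.33 = 18.15
Sum = 70.65
Bonus assignment: 70.65 + 1 = 71.65
71.65 is ≥ 55 and < 72 → Credit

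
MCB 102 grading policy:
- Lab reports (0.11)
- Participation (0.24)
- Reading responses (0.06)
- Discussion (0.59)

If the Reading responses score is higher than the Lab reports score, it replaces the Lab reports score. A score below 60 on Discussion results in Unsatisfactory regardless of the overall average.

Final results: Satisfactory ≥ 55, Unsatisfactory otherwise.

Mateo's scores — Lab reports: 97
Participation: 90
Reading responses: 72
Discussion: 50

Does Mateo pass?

Reading responses (72) ≤ Lab reports (97), so Lab reports stays at 97.
Discussion score 50 < 60: minimum not met.
Weighted total:
  Lab reports 97 × 0.11 = 10.67
  Participation 90 × 0.24 = 21.6
  Reading responses 72 × 0.06 = 4.32
  Discussion 50 × 0.59 = 29.5
Sum = 66.09
Because the Discussion minimum was not met, the result is Unsatisfactory.

Unsatisfactory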